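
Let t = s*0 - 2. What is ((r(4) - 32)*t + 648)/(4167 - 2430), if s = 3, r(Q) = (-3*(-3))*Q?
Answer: 640/1737 ≈ 0.36845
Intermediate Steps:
r(Q) = 9*Q
t = -2 (t = 3*0 - 2 = 0 - 2 = -2)
((r(4) - 32)*t + 648)/(4167 - 2430) = ((9*4 - 32)*(-2) + 648)/(4167 - 2430) = ((36 - 32)*(-2) + 648)/1737 = (4*(-2) + 648)*(1/1737) = (-8 + 648)*(1/1737) = 640*(1/1737) = 640/1737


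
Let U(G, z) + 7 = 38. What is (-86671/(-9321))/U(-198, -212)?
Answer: 6667/22227 ≈ 0.29995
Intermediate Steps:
U(G, z) = 31 (U(G, z) = -7 + 38 = 31)
(-86671/(-9321))/U(-198, -212) = -86671/(-9321)/31 = -86671*(-1/9321)*(1/31) = (6667/717)*(1/31) = 6667/22227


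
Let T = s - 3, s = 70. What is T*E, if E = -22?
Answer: -1474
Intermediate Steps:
T = 67 (T = 70 - 3 = 67)
T*E = 67*(-22) = -1474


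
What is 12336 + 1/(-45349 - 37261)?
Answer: 1019076959/82610 ≈ 12336.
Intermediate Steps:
12336 + 1/(-45349 - 37261) = 12336 + 1/(-82610) = 12336 - 1/82610 = 1019076959/82610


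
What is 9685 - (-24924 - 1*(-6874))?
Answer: 27735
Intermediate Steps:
9685 - (-24924 - 1*(-6874)) = 9685 - (-24924 + 6874) = 9685 - 1*(-18050) = 9685 + 18050 = 27735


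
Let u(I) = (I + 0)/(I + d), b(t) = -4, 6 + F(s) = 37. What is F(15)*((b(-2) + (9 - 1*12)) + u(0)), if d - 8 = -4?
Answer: -217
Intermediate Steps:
F(s) = 31 (F(s) = -6 + 37 = 31)
d = 4 (d = 8 - 4 = 4)
u(I) = I/(4 + I) (u(I) = (I + 0)/(I + 4) = I/(4 + I))
F(15)*((b(-2) + (9 - 1*12)) + u(0)) = 31*((-4 + (9 - 1*12)) + 0/(4 + 0)) = 31*((-4 + (9 - 12)) + 0/4) = 31*((-4 - 3) + 0*(¼)) = 31*(-7 + 0) = 31*(-7) = -217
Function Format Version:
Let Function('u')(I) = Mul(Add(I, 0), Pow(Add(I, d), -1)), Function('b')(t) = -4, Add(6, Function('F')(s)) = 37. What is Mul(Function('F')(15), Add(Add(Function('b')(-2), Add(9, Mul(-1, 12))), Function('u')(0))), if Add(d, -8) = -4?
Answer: -217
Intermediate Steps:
Function('F')(s) = 31 (Function('F')(s) = Add(-6, 37) = 31)
d = 4 (d = Add(8, -4) = 4)
Function('u')(I) = Mul(I, Pow(Add(4, I), -1)) (Function('u')(I) = Mul(Add(I, 0), Pow(Add(I, 4), -1)) = Mul(I, Pow(Add(4, I), -1)))
Mul(Function('F')(15), Add(Add(Function('b')(-2), Add(9, Mul(-1, 12))), Function('u')(0))) = Mul(31, Add(Add(-4, Add(9, Mul(-1, 12))), Mul(0, Pow(Add(4, 0), -1)))) = Mul(31, Add(Add(-4, Add(9, -12)), Mul(0, Pow(4, -1)))) = Mul(31, Add(Add(-4, -3), Mul(0, Rational(1, 4)))) = Mul(31, Add(-7, 0)) = Mul(31, -7) = -217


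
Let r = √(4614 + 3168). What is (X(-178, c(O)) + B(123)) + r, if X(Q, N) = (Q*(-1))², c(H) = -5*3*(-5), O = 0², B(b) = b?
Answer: 31807 + √7782 ≈ 31895.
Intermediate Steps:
O = 0
c(H) = 75 (c(H) = -15*(-5) = 75)
X(Q, N) = Q² (X(Q, N) = (-Q)² = Q²)
r = √7782 ≈ 88.216
(X(-178, c(O)) + B(123)) + r = ((-178)² + 123) + √7782 = (31684 + 123) + √7782 = 31807 + √7782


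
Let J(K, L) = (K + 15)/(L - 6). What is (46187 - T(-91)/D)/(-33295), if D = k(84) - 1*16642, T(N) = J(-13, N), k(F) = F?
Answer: -7418214156/5347596517 ≈ -1.3872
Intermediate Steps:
J(K, L) = (15 + K)/(-6 + L)
T(N) = 2/(-6 + N) (T(N) = (15 - 13)/(-6 + N) = 2/(-6 + N))
D = -16558 (D = 84 - 1*16642 = 84 - 16642 = -16558)
(46187 - T(-91)/D)/(-33295) = (46187 - 2/(-6 - 91)/(-16558))/(-33295) = (46187 - 2/(-97)*(-1)/16558)*(-1/33295) = (46187 - 2*(-1/97)*(-1)/16558)*(-1/33295) = (46187 - (-2)*(-1)/(97*16558))*(-1/33295) = (46187 - 1*1/803063)*(-1/33295) = (46187 - 1/803063)*(-1/33295) = (37091070780/803063)*(-1/33295) = -7418214156/5347596517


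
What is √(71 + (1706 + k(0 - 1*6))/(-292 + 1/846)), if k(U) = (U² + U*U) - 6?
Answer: √3962399225759/247031 ≈ 8.0580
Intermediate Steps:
k(U) = -6 + 2*U² (k(U) = (U² + U²) - 6 = 2*U² - 6 = -6 + 2*U²)
√(71 + (1706 + k(0 - 1*6))/(-292 + 1/846)) = √(71 + (1706 + (-6 + 2*(0 - 1*6)²))/(-292 + 1/846)) = √(71 + (1706 + (-6 + 2*(0 - 6)²))/(-292 + 1/846)) = √(71 + (1706 + (-6 + 2*(-6)²))/(-247031/846)) = √(71 + (1706 + (-6 + 2*36))*(-846/247031)) = √(71 + (1706 + (-6 + 72))*(-846/247031)) = √(71 + (1706 + 66)*(-846/247031)) = √(71 + 1772*(-846/247031)) = √(71 - 1499112/247031) = √(16040089/247031) = √3962399225759/247031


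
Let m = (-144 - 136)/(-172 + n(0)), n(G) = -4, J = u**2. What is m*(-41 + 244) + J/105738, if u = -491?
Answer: 189143068/581559 ≈ 325.23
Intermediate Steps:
J = 241081 (J = (-491)**2 = 241081)
m = 35/22 (m = (-144 - 136)/(-172 - 4) = -280/(-176) = -280*(-1/176) = 35/22 ≈ 1.5909)
m*(-41 + 244) + J/105738 = 35*(-41 + 244)/22 + 241081/105738 = (35/22)*203 + 241081*(1/105738) = 7105/22 + 241081/105738 = 189143068/581559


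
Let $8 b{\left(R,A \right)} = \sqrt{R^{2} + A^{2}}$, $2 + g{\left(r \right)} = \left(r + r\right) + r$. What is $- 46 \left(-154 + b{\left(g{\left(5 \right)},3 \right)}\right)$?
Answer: $7084 - \frac{23 \sqrt{178}}{4} \approx 7007.3$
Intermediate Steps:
$g{\left(r \right)} = -2 + 3 r$ ($g{\left(r \right)} = -2 + \left(\left(r + r\right) + r\right) = -2 + \left(2 r + r\right) = -2 + 3 r$)
$b{\left(R,A \right)} = \frac{\sqrt{A^{2} + R^{2}}}{8}$ ($b{\left(R,A \right)} = \frac{\sqrt{R^{2} + A^{2}}}{8} = \frac{\sqrt{A^{2} + R^{2}}}{8}$)
$- 46 \left(-154 + b{\left(g{\left(5 \right)},3 \right)}\right) = - 46 \left(-154 + \frac{\sqrt{3^{2} + \left(-2 + 3 \cdot 5\right)^{2}}}{8}\right) = - 46 \left(-154 + \frac{\sqrt{9 + \left(-2 + 15\right)^{2}}}{8}\right) = - 46 \left(-154 + \frac{\sqrt{9 + 13^{2}}}{8}\right) = - 46 \left(-154 + \frac{\sqrt{9 + 169}}{8}\right) = - 46 \left(-154 + \frac{\sqrt{178}}{8}\right) = 7084 - \frac{23 \sqrt{178}}{4}$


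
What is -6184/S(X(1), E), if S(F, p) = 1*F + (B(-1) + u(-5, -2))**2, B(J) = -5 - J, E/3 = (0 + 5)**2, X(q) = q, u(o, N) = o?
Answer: -3092/41 ≈ -75.415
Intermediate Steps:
E = 75 (E = 3*(0 + 5)**2 = 3*5**2 = 3*25 = 75)
S(F, p) = 81 + F (S(F, p) = 1*F + ((-5 - 1*(-1)) - 5)**2 = F + ((-5 + 1) - 5)**2 = F + (-4 - 5)**2 = F + (-9)**2 = F + 81 = 81 + F)
-6184/S(X(1), E) = -6184/(81 + 1) = -6184/82 = -6184*1/82 = -3092/41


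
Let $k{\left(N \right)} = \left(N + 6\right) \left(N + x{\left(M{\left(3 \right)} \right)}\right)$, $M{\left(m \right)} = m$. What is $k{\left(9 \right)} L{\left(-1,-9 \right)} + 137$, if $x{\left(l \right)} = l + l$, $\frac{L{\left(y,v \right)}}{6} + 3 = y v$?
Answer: $8237$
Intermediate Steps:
$L{\left(y,v \right)} = -18 + 6 v y$ ($L{\left(y,v \right)} = -18 + 6 y v = -18 + 6 v y$)
$x{\left(l \right)} = 2 l$
$k{\left(N \right)} = \left(6 + N\right)^{2}$ ($k{\left(N \right)} = \left(N + 6\right) \left(N + 2 \cdot 3\right) = \left(6 + N\right) \left(N + 6\right) = \left(6 + N\right) \left(6 + N\right) = \left(6 + N\right)^{2}$)
$k{\left(9 \right)} L{\left(-1,-9 \right)} + 137 = \left(36 + 9^{2} + 12 \cdot 9\right) \left(-18 + 6 \left(-9\right) \left(-1\right)\right) + 137 = \left(36 + 81 + 108\right) \left(-18 + 54\right) + 137 = 225 \cdot 36 + 137 = 8100 + 137 = 8237$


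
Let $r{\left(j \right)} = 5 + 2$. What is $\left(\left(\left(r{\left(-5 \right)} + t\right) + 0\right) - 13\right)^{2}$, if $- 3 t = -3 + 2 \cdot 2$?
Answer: $\frac{361}{9} \approx 40.111$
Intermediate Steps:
$t = - \frac{1}{3}$ ($t = - \frac{-3 + 2 \cdot 2}{3} = - \frac{-3 + 4}{3} = \left(- \frac{1}{3}\right) 1 = - \frac{1}{3} \approx -0.33333$)
$r{\left(j \right)} = 7$
$\left(\left(\left(r{\left(-5 \right)} + t\right) + 0\right) - 13\right)^{2} = \left(\left(\left(7 - \frac{1}{3}\right) + 0\right) - 13\right)^{2} = \left(\left(\frac{20}{3} + 0\right) - 13\right)^{2} = \left(\frac{20}{3} - 13\right)^{2} = \left(- \frac{19}{3}\right)^{2} = \frac{361}{9}$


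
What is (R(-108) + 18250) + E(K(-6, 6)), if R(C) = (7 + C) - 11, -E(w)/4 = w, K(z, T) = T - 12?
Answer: 18162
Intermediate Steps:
K(z, T) = -12 + T
E(w) = -4*w
R(C) = -4 + C
(R(-108) + 18250) + E(K(-6, 6)) = ((-4 - 108) + 18250) - 4*(-12 + 6) = (-112 + 18250) - 4*(-6) = 18138 + 24 = 18162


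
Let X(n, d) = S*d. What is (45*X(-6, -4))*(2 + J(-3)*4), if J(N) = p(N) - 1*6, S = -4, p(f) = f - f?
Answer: -15840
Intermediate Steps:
p(f) = 0
J(N) = -6 (J(N) = 0 - 1*6 = 0 - 6 = -6)
X(n, d) = -4*d
(45*X(-6, -4))*(2 + J(-3)*4) = (45*(-4*(-4)))*(2 - 6*4) = (45*16)*(2 - 24) = 720*(-22) = -15840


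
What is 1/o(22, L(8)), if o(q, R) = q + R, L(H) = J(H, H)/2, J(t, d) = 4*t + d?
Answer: 1/42 ≈ 0.023810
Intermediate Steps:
J(t, d) = d + 4*t
L(H) = 5*H/2 (L(H) = (H + 4*H)/2 = (5*H)*(½) = 5*H/2)
o(q, R) = R + q
1/o(22, L(8)) = 1/((5/2)*8 + 22) = 1/(20 + 22) = 1/42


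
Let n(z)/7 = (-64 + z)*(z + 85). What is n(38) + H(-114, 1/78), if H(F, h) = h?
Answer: -1746107/78 ≈ -22386.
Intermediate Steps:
n(z) = 7*(-64 + z)*(85 + z) (n(z) = 7*((-64 + z)*(z + 85)) = 7*((-64 + z)*(85 + z)) = 7*(-64 + z)*(85 + z))
n(38) + H(-114, 1/78) = (-38080 + 7*38² + 147*38) + 1/78 = (-38080 + 7*1444 + 5586) + 1/78 = (-38080 + 10108 + 5586) + 1/78 = -22386 + 1/78 = -1746107/78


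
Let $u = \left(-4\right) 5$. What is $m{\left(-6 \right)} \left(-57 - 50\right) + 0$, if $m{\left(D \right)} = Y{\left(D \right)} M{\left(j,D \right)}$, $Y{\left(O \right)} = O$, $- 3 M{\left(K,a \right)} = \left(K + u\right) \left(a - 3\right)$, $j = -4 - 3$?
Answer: $-52002$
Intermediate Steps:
$j = -7$ ($j = -4 - 3 = -7$)
$u = -20$
$M{\left(K,a \right)} = - \frac{\left(-20 + K\right) \left(-3 + a\right)}{3}$ ($M{\left(K,a \right)} = - \frac{\left(K - 20\right) \left(a - 3\right)}{3} = - \frac{\left(-20 + K\right) \left(-3 + a\right)}{3}$)
$m{\left(D \right)} = D \left(-27 + 9 D\right)$ ($m{\left(D \right)} = D \left(-20 - 7 + \frac{20 D}{3} - - \frac{7 D}{3}\right) = D \left(-20 - 7 + \frac{20 D}{3} + \frac{7 D}{3}\right) = D \left(-27 + 9 D\right)$)
$m{\left(-6 \right)} \left(-57 - 50\right) + 0 = 9 \left(-6\right) \left(-3 - 6\right) \left(-57 - 50\right) + 0 = 9 \left(-6\right) \left(-9\right) \left(-57 - 50\right) + 0 = 486 \left(-107\right) + 0 = -52002 + 0 = -52002$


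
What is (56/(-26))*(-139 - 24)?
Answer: 4564/13 ≈ 351.08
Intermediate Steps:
(56/(-26))*(-139 - 24) = (56*(-1/26))*(-163) = -28/13*(-163) = 4564/13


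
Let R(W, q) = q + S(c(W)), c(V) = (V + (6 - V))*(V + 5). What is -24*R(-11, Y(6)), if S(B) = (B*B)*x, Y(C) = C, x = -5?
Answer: 155376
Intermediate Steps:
c(V) = 30 + 6*V (c(V) = 6*(5 + V) = 30 + 6*V)
S(B) = -5*B² (S(B) = (B*B)*(-5) = B²*(-5) = -5*B²)
R(W, q) = q - 5*(30 + 6*W)²
-24*R(-11, Y(6)) = -24*(6 - 180*(5 - 11)²) = -24*(6 - 180*(-6)²) = -24*(6 - 180*36) = -24*(6 - 6480) = -24*(-6474) = 155376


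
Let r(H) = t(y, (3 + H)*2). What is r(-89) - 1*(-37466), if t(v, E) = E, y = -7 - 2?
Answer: 37294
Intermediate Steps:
y = -9
r(H) = 6 + 2*H (r(H) = (3 + H)*2 = 6 + 2*H)
r(-89) - 1*(-37466) = (6 + 2*(-89)) - 1*(-37466) = (6 - 178) + 37466 = -172 + 37466 = 37294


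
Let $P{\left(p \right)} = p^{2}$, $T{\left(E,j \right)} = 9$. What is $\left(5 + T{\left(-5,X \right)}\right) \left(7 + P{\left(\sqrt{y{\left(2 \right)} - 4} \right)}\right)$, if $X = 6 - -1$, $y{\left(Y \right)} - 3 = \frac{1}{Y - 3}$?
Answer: $70$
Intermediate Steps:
$y{\left(Y \right)} = 3 + \frac{1}{-3 + Y}$ ($y{\left(Y \right)} = 3 + \frac{1}{Y - 3} = 3 + \frac{1}{-3 + Y}$)
$X = 7$ ($X = 6 + 1 = 7$)
$\left(5 + T{\left(-5,X \right)}\right) \left(7 + P{\left(\sqrt{y{\left(2 \right)} - 4} \right)}\right) = \left(5 + 9\right) \left(7 + \left(\sqrt{\frac{-8 + 3 \cdot 2}{-3 + 2} - 4}\right)^{2}\right) = 14 \left(7 + \left(\sqrt{\frac{-8 + 6}{-1} - 4}\right)^{2}\right) = 14 \left(7 + \left(\sqrt{\left(-1\right) \left(-2\right) - 4}\right)^{2}\right) = 14 \left(7 + \left(\sqrt{2 - 4}\right)^{2}\right) = 14 \left(7 + \left(\sqrt{-2}\right)^{2}\right) = 14 \left(7 + \left(i \sqrt{2}\right)^{2}\right) = 14 \left(7 - 2\right) = 14 \cdot 5 = 70$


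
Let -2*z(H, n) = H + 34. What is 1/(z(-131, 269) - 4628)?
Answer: -2/9159 ≈ -0.00021836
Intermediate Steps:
z(H, n) = -17 - H/2 (z(H, n) = -(H + 34)/2 = -(34 + H)/2 = -17 - H/2)
1/(z(-131, 269) - 4628) = 1/((-17 - 1/2*(-131)) - 4628) = 1/((-17 + 131/2) - 4628) = 1/(97/2 - 4628) = 1/(-9159/2) = -2/9159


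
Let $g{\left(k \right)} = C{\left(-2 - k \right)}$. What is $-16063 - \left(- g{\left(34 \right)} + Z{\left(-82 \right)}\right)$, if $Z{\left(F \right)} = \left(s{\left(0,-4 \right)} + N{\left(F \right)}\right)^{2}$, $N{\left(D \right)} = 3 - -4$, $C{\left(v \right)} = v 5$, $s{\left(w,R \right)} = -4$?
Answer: $-16252$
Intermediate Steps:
$C{\left(v \right)} = 5 v$
$N{\left(D \right)} = 7$ ($N{\left(D \right)} = 3 + 4 = 7$)
$g{\left(k \right)} = -10 - 5 k$ ($g{\left(k \right)} = 5 \left(-2 - k\right) = -10 - 5 k$)
$Z{\left(F \right)} = 9$ ($Z{\left(F \right)} = \left(-4 + 7\right)^{2} = 3^{2} = 9$)
$-16063 - \left(- g{\left(34 \right)} + Z{\left(-82 \right)}\right) = -16063 - 189 = -16252$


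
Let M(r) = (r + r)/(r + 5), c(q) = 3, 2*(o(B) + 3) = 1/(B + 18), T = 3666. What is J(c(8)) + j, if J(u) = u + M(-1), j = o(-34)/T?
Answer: 293183/117312 ≈ 2.4992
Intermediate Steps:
o(B) = -3 + 1/(2*(18 + B)) (o(B) = -3 + 1/(2*(B + 18)) = -3 + 1/(2*(18 + B)))
j = -97/117312 (j = ((-107 - 6*(-34))/(2*(18 - 34)))/3666 = ((½)*(-107 + 204)/(-16))*(1/3666) = ((½)*(-1/16)*97)*(1/3666) = -97/32*1/3666 = -97/117312 ≈ -0.00082686)
M(r) = 2*r/(5 + r) (M(r) = (2*r)/(5 + r) = 2*r/(5 + r))
J(u) = -½ + u (J(u) = u + 2*(-1)/(5 - 1) = u + 2*(-1)/4 = u + 2*(-1)*(¼) = u - ½ = -½ + u)
J(c(8)) + j = (-½ + 3) - 97/117312 = 5/2 - 97/117312 = 293183/117312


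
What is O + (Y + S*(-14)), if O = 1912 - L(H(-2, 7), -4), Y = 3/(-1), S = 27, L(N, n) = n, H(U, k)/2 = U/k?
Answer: 1535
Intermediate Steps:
H(U, k) = 2*U/k (H(U, k) = 2*(U/k) = 2*U/k)
Y = -3 (Y = 3*(-1) = -3)
O = 1916 (O = 1912 - 1*(-4) = 1912 + 4 = 1916)
O + (Y + S*(-14)) = 1916 + (-3 + 27*(-14)) = 1916 + (-3 - 378) = 1916 - 381 = 1535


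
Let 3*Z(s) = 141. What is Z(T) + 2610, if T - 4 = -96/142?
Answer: 2657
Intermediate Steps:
T = 236/71 (T = 4 - 96/142 = 4 - 96*1/142 = 4 - 48/71 = 236/71 ≈ 3.3239)
Z(s) = 47 (Z(s) = (⅓)*141 = 47)
Z(T) + 2610 = 47 + 2610 = 2657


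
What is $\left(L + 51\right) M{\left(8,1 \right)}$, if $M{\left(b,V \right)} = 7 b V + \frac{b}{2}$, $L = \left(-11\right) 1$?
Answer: $2400$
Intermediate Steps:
$L = -11$
$M{\left(b,V \right)} = \frac{b}{2} + 7 V b$ ($M{\left(b,V \right)} = 7 V b + b \frac{1}{2} = 7 V b + \frac{b}{2} = \frac{b}{2} + 7 V b$)
$\left(L + 51\right) M{\left(8,1 \right)} = \left(-11 + 51\right) \frac{1}{2} \cdot 8 \left(1 + 14 \cdot 1\right) = 40 \cdot \frac{1}{2} \cdot 8 \left(1 + 14\right) = 40 \cdot \frac{1}{2} \cdot 8 \cdot 15 = 40 \cdot 60 = 2400$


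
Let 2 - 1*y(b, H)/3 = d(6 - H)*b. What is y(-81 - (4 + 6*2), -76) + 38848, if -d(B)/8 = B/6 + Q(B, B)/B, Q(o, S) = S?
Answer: 4710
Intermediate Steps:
d(B) = -8 - 4*B/3 (d(B) = -8*(B/6 + B/B) = -8*(B*(1/6) + 1) = -8*(B/6 + 1) = -8*(1 + B/6) = -8 - 4*B/3)
y(b, H) = 6 - 3*b*(-16 + 4*H/3) (y(b, H) = 6 - 3*(-8 - 4*(6 - H)/3)*b = 6 - 3*(-8 + (-8 + 4*H/3))*b = 6 - 3*(-16 + 4*H/3)*b = 6 - 3*b*(-16 + 4*H/3))
y(-81 - (4 + 6*2), -76) + 38848 = (6 - 4*(-81 - (4 + 6*2))*(-12 - 76)) + 38848 = (6 - 4*(-81 - (4 + 12))*(-88)) + 38848 = (6 - 4*(-81 - 1*16)*(-88)) + 38848 = (6 - 4*(-81 - 16)*(-88)) + 38848 = (6 - 4*(-97)*(-88)) + 38848 = (6 - 34144) + 38848 = -34138 + 38848 = 4710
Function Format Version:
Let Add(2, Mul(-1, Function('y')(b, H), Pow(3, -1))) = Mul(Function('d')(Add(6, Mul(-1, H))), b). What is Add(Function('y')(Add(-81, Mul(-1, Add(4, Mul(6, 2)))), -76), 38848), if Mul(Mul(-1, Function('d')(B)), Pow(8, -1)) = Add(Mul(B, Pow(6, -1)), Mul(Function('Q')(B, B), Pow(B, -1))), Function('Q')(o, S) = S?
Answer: 4710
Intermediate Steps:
Function('d')(B) = Add(-8, Mul(Rational(-4, 3), B)) (Function('d')(B) = Mul(-8, Add(Mul(B, Pow(6, -1)), Mul(B, Pow(B, -1)))) = Mul(-8, Add(Mul(B, Rational(1, 6)), 1)) = Mul(-8, Add(Mul(Rational(1, 6), B), 1)) = Mul(-8, Add(1, Mul(Rational(1, 6), B))) = Add(-8, Mul(Rational(-4, 3), B)))
Function('y')(b, H) = Add(6, Mul(-3, b, Add(-16, Mul(Rational(4, 3), H)))) (Function('y')(b, H) = Add(6, Mul(-3, Mul(Add(-8, Mul(Rational(-4, 3), Add(6, Mul(-1, H)))), b))) = Add(6, Mul(-3, Mul(Add(-8, Add(-8, Mul(Rational(4, 3), H))), b))) = Add(6, Mul(-3, Mul(Add(-16, Mul(Rational(4, 3), H)), b))) = Add(6, Mul(-3, Mul(b, Add(-16, Mul(Rational(4, 3), H))))) = Add(6, Mul(-3, b, Add(-16, Mul(Rational(4, 3), H)))))
Add(Function('y')(Add(-81, Mul(-1, Add(4, Mul(6, 2)))), -76), 38848) = Add(Add(6, Mul(-4, Add(-81, Mul(-1, Add(4, Mul(6, 2)))), Add(-12, -76))), 38848) = Add(Add(6, Mul(-4, Add(-81, Mul(-1, Add(4, 12))), -88)), 38848) = Add(Add(6, Mul(-4, Add(-81, Mul(-1, 16)), -88)), 38848) = Add(Add(6, Mul(-4, Add(-81, -16), -88)), 38848) = Add(Add(6, Mul(-4, -97, -88)), 38848) = Add(Add(6, -34144), 38848) = Add(-34138, 38848) = 4710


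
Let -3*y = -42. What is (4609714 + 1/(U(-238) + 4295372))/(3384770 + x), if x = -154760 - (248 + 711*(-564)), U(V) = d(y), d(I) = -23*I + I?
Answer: 19799016651697/15594372339024 ≈ 1.2696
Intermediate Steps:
y = 14 (y = -1/3*(-42) = 14)
d(I) = -22*I
U(V) = -308 (U(V) = -22*14 = -308)
x = 245996 (x = -154760 - (248 - 401004) = -154760 - 1*(-400756) = -154760 + 400756 = 245996)
(4609714 + 1/(U(-238) + 4295372))/(3384770 + x) = (4609714 + 1/(-308 + 4295372))/(3384770 + 245996) = (4609714 + 1/4295064)/3630766 = (4609714 + 1/4295064)*(1/3630766) = (19799016651697/4295064)*(1/3630766) = 19799016651697/15594372339024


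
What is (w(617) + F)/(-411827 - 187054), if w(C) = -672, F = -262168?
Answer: 262840/598881 ≈ 0.43889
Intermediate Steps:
(w(617) + F)/(-411827 - 187054) = (-672 - 262168)/(-411827 - 187054) = -262840/(-598881) = -262840*(-1/598881) = 262840/598881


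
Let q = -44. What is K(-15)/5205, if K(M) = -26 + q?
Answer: -14/1041 ≈ -0.013449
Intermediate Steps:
K(M) = -70 (K(M) = -26 - 44 = -70)
K(-15)/5205 = -70/5205 = -70*1/5205 = -14/1041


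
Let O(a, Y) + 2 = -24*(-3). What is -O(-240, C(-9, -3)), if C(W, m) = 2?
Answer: -70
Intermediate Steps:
O(a, Y) = 70 (O(a, Y) = -2 - 24*(-3) = -2 + 72 = 70)
-O(-240, C(-9, -3)) = -1*70 = -70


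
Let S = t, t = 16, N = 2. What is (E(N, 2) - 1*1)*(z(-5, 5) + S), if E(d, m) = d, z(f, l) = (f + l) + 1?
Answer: 17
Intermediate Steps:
z(f, l) = 1 + f + l
S = 16
(E(N, 2) - 1*1)*(z(-5, 5) + S) = (2 - 1*1)*((1 - 5 + 5) + 16) = (2 - 1)*(1 + 16) = 1*17 = 17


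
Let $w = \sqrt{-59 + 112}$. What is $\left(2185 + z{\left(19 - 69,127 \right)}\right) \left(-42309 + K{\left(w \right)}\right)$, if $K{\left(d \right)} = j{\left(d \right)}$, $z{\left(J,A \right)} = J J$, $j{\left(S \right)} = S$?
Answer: $-198217665 + 4685 \sqrt{53} \approx -1.9818 \cdot 10^{8}$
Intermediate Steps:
$z{\left(J,A \right)} = J^{2}$
$w = \sqrt{53} \approx 7.2801$
$K{\left(d \right)} = d$
$\left(2185 + z{\left(19 - 69,127 \right)}\right) \left(-42309 + K{\left(w \right)}\right) = \left(2185 + \left(19 - 69\right)^{2}\right) \left(-42309 + \sqrt{53}\right) = \left(2185 + \left(-50\right)^{2}\right) \left(-42309 + \sqrt{53}\right) = \left(2185 + 2500\right) \left(-42309 + \sqrt{53}\right) = 4685 \left(-42309 + \sqrt{53}\right) = -198217665 + 4685 \sqrt{53}$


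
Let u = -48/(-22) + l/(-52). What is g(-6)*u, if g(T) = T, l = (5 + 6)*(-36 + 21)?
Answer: -9189/286 ≈ -32.129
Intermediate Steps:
l = -165 (l = 11*(-15) = -165)
u = 3063/572 (u = -48/(-22) - 165/(-52) = -48*(-1/22) - 165*(-1/52) = 24/11 + 165/52 = 3063/572 ≈ 5.3549)
g(-6)*u = -6*3063/572 = -9189/286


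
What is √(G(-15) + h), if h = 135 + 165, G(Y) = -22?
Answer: √278 ≈ 16.673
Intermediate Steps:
h = 300
√(G(-15) + h) = √(-22 + 300) = √278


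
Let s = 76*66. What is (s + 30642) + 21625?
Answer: 57283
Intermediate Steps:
s = 5016
(s + 30642) + 21625 = (5016 + 30642) + 21625 = 35658 + 21625 = 57283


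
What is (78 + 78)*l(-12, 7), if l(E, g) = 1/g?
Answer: 156/7 ≈ 22.286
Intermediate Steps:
(78 + 78)*l(-12, 7) = (78 + 78)/7 = 156*(1/7) = 156/7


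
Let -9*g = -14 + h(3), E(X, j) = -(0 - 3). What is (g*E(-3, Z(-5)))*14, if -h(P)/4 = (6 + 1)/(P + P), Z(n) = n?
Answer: 784/9 ≈ 87.111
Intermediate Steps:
h(P) = -14/P (h(P) = -4*(6 + 1)/(P + P) = -28/(2*P) = -28*1/(2*P) = -14/P)
E(X, j) = 3 (E(X, j) = -1*(-3) = 3)
g = 56/27 (g = -(-14 - 14/3)/9 = -⅑*(-56/3) = 56/27 ≈ 2.0741)
(g*E(-3, Z(-5)))*14 = ((56/27)*3)*14 = (56/9)*14 = 784/9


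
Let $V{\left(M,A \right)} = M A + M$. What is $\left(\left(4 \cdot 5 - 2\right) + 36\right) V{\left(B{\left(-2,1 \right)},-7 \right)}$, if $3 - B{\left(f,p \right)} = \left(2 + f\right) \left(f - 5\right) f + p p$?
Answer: $-648$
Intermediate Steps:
$B{\left(f,p \right)} = 3 - p^{2} - f \left(-5 + f\right) \left(2 + f\right)$ ($B{\left(f,p \right)} = 3 - \left(\left(2 + f\right) \left(f - 5\right) f + p p\right) = 3 - \left(\left(2 + f\right) \left(-5 + f\right) f + p^{2}\right) = 3 - \left(\left(-5 + f\right) \left(2 + f\right) f + p^{2}\right) = 3 - \left(f \left(-5 + f\right) \left(2 + f\right) + p^{2}\right) = 3 - \left(p^{2} + f \left(-5 + f\right) \left(2 + f\right)\right) = 3 - p^{2} - f \left(-5 + f\right) \left(2 + f\right)$)
$V{\left(M,A \right)} = M + A M$ ($V{\left(M,A \right)} = A M + M = M + A M$)
$\left(\left(4 \cdot 5 - 2\right) + 36\right) V{\left(B{\left(-2,1 \right)},-7 \right)} = \left(\left(4 \cdot 5 - 2\right) + 36\right) \left(3 - \left(-2\right)^{3} - 1^{2} + 3 \left(-2\right)^{2} + 10 \left(-2\right)\right) \left(1 - 7\right) = \left(\left(20 - 2\right) + 36\right) \left(3 - -8 - 1 + 3 \cdot 4 - 20\right) \left(-6\right) = \left(18 + 36\right) \left(3 + 8 - 1 + 12 - 20\right) \left(-6\right) = 54 \cdot 2 \left(-6\right) = 54 \left(-12\right) = -648$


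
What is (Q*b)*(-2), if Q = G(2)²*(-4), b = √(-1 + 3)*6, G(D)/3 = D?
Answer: 1728*√2 ≈ 2443.8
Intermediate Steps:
G(D) = 3*D
b = 6*√2 (b = √2*6 = 6*√2 ≈ 8.4853)
Q = -144 (Q = (3*2)²*(-4) = 6²*(-4) = 36*(-4) = -144)
(Q*b)*(-2) = -864*√2*(-2) = 1728*√2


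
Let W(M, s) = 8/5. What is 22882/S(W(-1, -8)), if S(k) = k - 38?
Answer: -57205/91 ≈ -628.63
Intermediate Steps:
W(M, s) = 8/5 (W(M, s) = 8*(1/5) = 8/5)
S(k) = -38 + k
22882/S(W(-1, -8)) = 22882/(-38 + 8/5) = 22882/(-182/5) = 22882*(-5/182) = -57205/91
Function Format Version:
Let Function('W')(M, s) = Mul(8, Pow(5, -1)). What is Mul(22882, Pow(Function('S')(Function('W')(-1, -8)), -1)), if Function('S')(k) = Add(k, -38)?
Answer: Rational(-57205, 91) ≈ -628.63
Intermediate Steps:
Function('W')(M, s) = Rational(8, 5) (Function('W')(M, s) = Mul(8, Rational(1, 5)) = Rational(8, 5))
Function('S')(k) = Add(-38, k)
Mul(22882, Pow(Function('S')(Function('W')(-1, -8)), -1)) = Mul(22882, Pow(Add(-38, Rational(8, 5)), -1)) = Mul(22882, Pow(Rational(-182, 5), -1)) = Mul(22882, Rational(-5, 182)) = Rational(-57205, 91)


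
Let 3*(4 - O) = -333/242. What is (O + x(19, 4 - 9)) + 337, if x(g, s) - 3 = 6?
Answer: 84811/242 ≈ 350.46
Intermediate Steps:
x(g, s) = 9 (x(g, s) = 3 + 6 = 9)
O = 1079/242 (O = 4 - (-111)/242 = 4 - 1/3*(-333/242) = 4 + 111/242 = 1079/242 ≈ 4.4587)
(O + x(19, 4 - 9)) + 337 = (1079/242 + 9) + 337 = 3257/242 + 337 = 84811/242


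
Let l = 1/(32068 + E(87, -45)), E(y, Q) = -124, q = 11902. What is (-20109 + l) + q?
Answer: -262164407/31944 ≈ -8207.0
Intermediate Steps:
l = 1/31944 (l = 1/(32068 - 124) = 1/31944 ≈ 3.1305e-5)
(-20109 + l) + q = (-20109 + 1/31944) + 11902 = -642361895/31944 + 11902 = -262164407/31944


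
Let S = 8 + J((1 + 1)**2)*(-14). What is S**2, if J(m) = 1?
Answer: 36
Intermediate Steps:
S = -6 (S = 8 + 1*(-14) = 8 - 14 = -6)
S**2 = (-6)**2 = 36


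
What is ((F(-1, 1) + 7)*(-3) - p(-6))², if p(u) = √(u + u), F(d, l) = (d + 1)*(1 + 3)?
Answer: 429 + 84*I*√3 ≈ 429.0 + 145.49*I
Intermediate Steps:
F(d, l) = 4 + 4*d (F(d, l) = (1 + d)*4 = 4 + 4*d)
p(u) = √2*√u (p(u) = √(2*u) = √2*√u)
((F(-1, 1) + 7)*(-3) - p(-6))² = (((4 + 4*(-1)) + 7)*(-3) - √2*√(-6))² = (((4 - 4) + 7)*(-3) - √2*I*√6)² = ((0 + 7)*(-3) - 2*I*√3)² = (7*(-3) - 2*I*√3)² = (-21 - 2*I*√3)²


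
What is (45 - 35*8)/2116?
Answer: -235/2116 ≈ -0.11106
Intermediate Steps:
(45 - 35*8)/2116 = (45 - 280)*(1/2116) = -235*1/2116 = -235/2116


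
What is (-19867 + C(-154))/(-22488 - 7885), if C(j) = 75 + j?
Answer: 19946/30373 ≈ 0.65670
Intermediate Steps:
(-19867 + C(-154))/(-22488 - 7885) = (-19867 + (75 - 154))/(-22488 - 7885) = (-19867 - 79)/(-30373) = -19946*(-1/30373) = 19946/30373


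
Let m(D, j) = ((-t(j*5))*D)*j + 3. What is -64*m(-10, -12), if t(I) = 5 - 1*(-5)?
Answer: 76608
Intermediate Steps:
t(I) = 10 (t(I) = 5 + 5 = 10)
m(D, j) = 3 - 10*D*j (m(D, j) = ((-1*10)*D)*j + 3 = (-10*D)*j + 3 = -10*D*j + 3 = 3 - 10*D*j)
-64*m(-10, -12) = -64*(3 - 10*(-10)*(-12)) = -64*(3 - 1200) = -64*(-1197) = 76608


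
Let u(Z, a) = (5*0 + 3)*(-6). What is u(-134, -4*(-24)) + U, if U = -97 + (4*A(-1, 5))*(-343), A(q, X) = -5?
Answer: 6745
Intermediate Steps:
u(Z, a) = -18 (u(Z, a) = (0 + 3)*(-6) = 3*(-6) = -18)
U = 6763 (U = -97 + (4*(-5))*(-343) = -97 - 20*(-343) = -97 + 6860 = 6763)
u(-134, -4*(-24)) + U = -18 + 6763 = 6745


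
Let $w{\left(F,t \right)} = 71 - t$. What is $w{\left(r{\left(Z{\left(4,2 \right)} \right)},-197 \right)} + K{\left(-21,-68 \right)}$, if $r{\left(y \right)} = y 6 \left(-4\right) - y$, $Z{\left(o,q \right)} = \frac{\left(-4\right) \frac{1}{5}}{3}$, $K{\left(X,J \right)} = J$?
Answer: $200$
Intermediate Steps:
$Z{\left(o,q \right)} = - \frac{4}{15}$ ($Z{\left(o,q \right)} = \left(-4\right) \frac{1}{5} \cdot \frac{1}{3} = \left(- \frac{4}{5}\right) \frac{1}{3} = - \frac{4}{15}$)
$r{\left(y \right)} = - 25 y$ ($r{\left(y \right)} = 6 y \left(-4\right) - y = - 24 y - y = - 25 y$)
$w{\left(r{\left(Z{\left(4,2 \right)} \right)},-197 \right)} + K{\left(-21,-68 \right)} = \left(71 - -197\right) - 68 = \left(71 + 197\right) - 68 = 268 - 68 = 200$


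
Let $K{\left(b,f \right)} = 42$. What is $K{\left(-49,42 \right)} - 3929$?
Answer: $-3887$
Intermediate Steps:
$K{\left(-49,42 \right)} - 3929 = 42 - 3929 = -3887$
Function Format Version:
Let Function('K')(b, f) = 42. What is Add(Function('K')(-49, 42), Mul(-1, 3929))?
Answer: -3887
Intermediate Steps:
Add(Function('K')(-49, 42), Mul(-1, 3929)) = Add(42, Mul(-1, 3929)) = Add(42, -3929) = -3887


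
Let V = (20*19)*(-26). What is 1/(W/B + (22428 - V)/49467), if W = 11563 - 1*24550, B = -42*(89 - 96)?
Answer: -4847766/210976459 ≈ -0.022978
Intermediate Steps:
V = -9880 (V = 380*(-26) = -9880)
B = 294 (B = -42*(-7) = 294)
W = -12987 (W = 11563 - 24550 = -12987)
1/(W/B + (22428 - V)/49467) = 1/(-12987/294 + (22428 - 1*(-9880))/49467) = 1/(-12987*1/294 + (22428 + 9880)*(1/49467)) = 1/(-4329/98 + 32308*(1/49467)) = 1/(-4329/98 + 32308/49467) = 1/(-210976459/4847766) = -4847766/210976459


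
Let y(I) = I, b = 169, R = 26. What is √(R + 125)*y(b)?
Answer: 169*√151 ≈ 2076.7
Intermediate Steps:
√(R + 125)*y(b) = √(26 + 125)*169 = √151*169 = 169*√151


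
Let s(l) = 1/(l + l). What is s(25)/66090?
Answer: 1/3304500 ≈ 3.0262e-7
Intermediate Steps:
s(l) = 1/(2*l)
s(25)/66090 = ((½)/25)/66090 = ((½)*(1/25))*(1/66090) = (1/50)*(1/66090) = 1/3304500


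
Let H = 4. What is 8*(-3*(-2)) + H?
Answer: 52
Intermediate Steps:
8*(-3*(-2)) + H = 8*(-3*(-2)) + 4 = 8*6 + 4 = 48 + 4 = 52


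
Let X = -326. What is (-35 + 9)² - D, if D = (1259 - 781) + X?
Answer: 524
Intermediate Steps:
D = 152 (D = (1259 - 781) - 326 = 478 - 326 = 152)
(-35 + 9)² - D = (-35 + 9)² - 1*152 = (-26)² - 152 = 676 - 152 = 524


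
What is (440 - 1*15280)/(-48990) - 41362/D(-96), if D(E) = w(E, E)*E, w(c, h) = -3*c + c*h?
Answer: 259435049/744961536 ≈ 0.34825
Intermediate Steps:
D(E) = E**2*(-3 + E) (D(E) = (E*(-3 + E))*E = E**2*(-3 + E))
(440 - 1*15280)/(-48990) - 41362/D(-96) = (440 - 1*15280)/(-48990) - 41362*1/(9216*(-3 - 96)) = (440 - 15280)*(-1/48990) - 41362/(9216*(-99)) = -14840*(-1/48990) - 41362/(-912384) = 1484/4899 - 41362*(-1/912384) = 1484/4899 + 20681/456192 = 259435049/744961536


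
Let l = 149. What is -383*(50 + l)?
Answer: -76217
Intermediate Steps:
-383*(50 + l) = -383*(50 + 149) = -383*199 = -76217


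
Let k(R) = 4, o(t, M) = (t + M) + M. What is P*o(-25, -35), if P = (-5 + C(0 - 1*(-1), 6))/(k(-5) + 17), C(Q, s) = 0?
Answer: 475/21 ≈ 22.619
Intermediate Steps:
o(t, M) = t + 2*M (o(t, M) = (M + t) + M = t + 2*M)
P = -5/21 (P = (-5 + 0)/(4 + 17) = -5/21 ≈ -0.23810)
P*o(-25, -35) = -5*(-25 + 2*(-35))/21 = -5*(-25 - 70)/21 = -5/21*(-95) = 475/21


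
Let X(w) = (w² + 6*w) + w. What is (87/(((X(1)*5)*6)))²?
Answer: 841/6400 ≈ 0.13141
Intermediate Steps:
X(w) = w² + 7*w
(87/(((X(1)*5)*6)))² = (87/((((1*(7 + 1))*5)*6)))² = (87/((((1*8)*5)*6)))² = (87/(((8*5)*6)))² = (87/((40*6)))² = (87/240)² = (87*(1/240))² = (29/80)² = 841/6400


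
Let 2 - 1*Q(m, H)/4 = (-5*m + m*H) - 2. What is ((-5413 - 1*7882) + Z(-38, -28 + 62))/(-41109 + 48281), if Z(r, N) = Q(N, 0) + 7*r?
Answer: -12865/7172 ≈ -1.7938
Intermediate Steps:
Q(m, H) = 16 + 20*m - 4*H*m (Q(m, H) = 8 - 4*((-5*m + m*H) - 2) = 8 - 4*((-5*m + H*m) - 2) = 8 - 4*(-2 - 5*m + H*m) = 8 + (8 + 20*m - 4*H*m) = 16 + 20*m - 4*H*m)
Z(r, N) = 16 + 7*r + 20*N (Z(r, N) = (16 + 20*N - 4*0*N) + 7*r = (16 + 20*N + 0) + 7*r = (16 + 20*N) + 7*r = 16 + 7*r + 20*N)
((-5413 - 1*7882) + Z(-38, -28 + 62))/(-41109 + 48281) = ((-5413 - 1*7882) + (16 + 7*(-38) + 20*(-28 + 62)))/(-41109 + 48281) = ((-5413 - 7882) + (16 - 266 + 20*34))/7172 = (-13295 + (16 - 266 + 680))*(1/7172) = (-13295 + 430)*(1/7172) = -12865*1/7172 = -12865/7172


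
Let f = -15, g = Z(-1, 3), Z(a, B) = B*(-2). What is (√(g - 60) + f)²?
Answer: (15 - I*√66)² ≈ 159.0 - 243.72*I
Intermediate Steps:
Z(a, B) = -2*B
g = -6 (g = -2*3 = -6)
(√(g - 60) + f)² = (√(-6 - 60) - 15)² = (√(-66) - 15)² = (I*√66 - 15)² = (-15 + I*√66)²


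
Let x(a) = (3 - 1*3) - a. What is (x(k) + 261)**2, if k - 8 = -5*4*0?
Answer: 64009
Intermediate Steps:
k = 8 (k = 8 - 5*4*0 = 8 - 20*0 = 8 + 0 = 8)
x(a) = -a (x(a) = (3 - 3) - a = 0 - a = -a)
(x(k) + 261)**2 = (-1*8 + 261)**2 = (-8 + 261)**2 = 253**2 = 64009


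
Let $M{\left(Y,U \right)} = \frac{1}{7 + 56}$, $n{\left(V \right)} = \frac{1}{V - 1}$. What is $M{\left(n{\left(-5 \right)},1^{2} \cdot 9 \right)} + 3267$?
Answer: $\frac{205822}{63} \approx 3267.0$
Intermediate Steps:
$n{\left(V \right)} = \frac{1}{-1 + V}$
$M{\left(Y,U \right)} = \frac{1}{63}$
$M{\left(n{\left(-5 \right)},1^{2} \cdot 9 \right)} + 3267 = \frac{1}{63} + 3267 = \frac{205822}{63}$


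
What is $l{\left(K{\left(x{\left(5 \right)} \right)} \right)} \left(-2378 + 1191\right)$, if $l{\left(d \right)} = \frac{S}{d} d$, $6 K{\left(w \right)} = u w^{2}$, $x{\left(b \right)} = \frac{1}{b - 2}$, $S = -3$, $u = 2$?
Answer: $3561$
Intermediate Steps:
$x{\left(b \right)} = \frac{1}{-2 + b}$
$K{\left(w \right)} = \frac{w^{2}}{3}$ ($K{\left(w \right)} = \frac{2 w^{2}}{6} = \frac{w^{2}}{3}$)
$l{\left(d \right)} = -3$ ($l{\left(d \right)} = - \frac{3}{d} d = -3$)
$l{\left(K{\left(x{\left(5 \right)} \right)} \right)} \left(-2378 + 1191\right) = - 3 \left(-2378 + 1191\right) = \left(-3\right) \left(-1187\right) = 3561$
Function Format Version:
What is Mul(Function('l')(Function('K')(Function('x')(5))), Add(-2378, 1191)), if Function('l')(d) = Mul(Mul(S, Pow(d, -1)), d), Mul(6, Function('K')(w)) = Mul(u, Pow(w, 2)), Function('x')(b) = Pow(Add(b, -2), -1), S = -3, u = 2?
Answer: 3561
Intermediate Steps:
Function('x')(b) = Pow(Add(-2, b), -1)
Function('K')(w) = Mul(Rational(1, 3), Pow(w, 2)) (Function('K')(w) = Mul(Rational(1, 6), Mul(2, Pow(w, 2))) = Mul(Rational(1, 3), Pow(w, 2)))
Function('l')(d) = -3 (Function('l')(d) = Mul(Mul(-3, Pow(d, -1)), d) = -3)
Mul(Function('l')(Function('K')(Function('x')(5))), Add(-2378, 1191)) = Mul(-3, Add(-2378, 1191)) = Mul(-3, -1187) = 3561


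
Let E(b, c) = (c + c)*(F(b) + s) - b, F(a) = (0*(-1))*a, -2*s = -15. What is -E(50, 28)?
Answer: -370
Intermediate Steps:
s = 15/2 (s = -½*(-15) = 15/2 ≈ 7.5000)
F(a) = 0 (F(a) = 0*a = 0)
E(b, c) = -b + 15*c (E(b, c) = (c + c)*(0 + 15/2) - b = (2*c)*(15/2) - b = 15*c - b = -b + 15*c)
-E(50, 28) = -(-1*50 + 15*28) = -(-50 + 420) = -1*370 = -370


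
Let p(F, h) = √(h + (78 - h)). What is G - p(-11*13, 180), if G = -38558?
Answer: -38558 - √78 ≈ -38567.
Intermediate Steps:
p(F, h) = √78
G - p(-11*13, 180) = -38558 - √78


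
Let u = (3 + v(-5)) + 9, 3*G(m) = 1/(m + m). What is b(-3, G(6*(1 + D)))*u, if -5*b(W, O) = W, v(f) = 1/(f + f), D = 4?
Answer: 357/50 ≈ 7.1400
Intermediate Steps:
G(m) = 1/(6*m) (G(m) = 1/(3*(m + m)) = 1/(3*((2*m))) = (1/(2*m))/3 = 1/(6*m))
v(f) = 1/(2*f)
b(W, O) = -W/5
u = 119/10 (u = (3 + (½)/(-5)) + 9 = (3 + (½)*(-⅕)) + 9 = (3 - ⅒) + 9 = 29/10 + 9 = 119/10 ≈ 11.900)
b(-3, G(6*(1 + D)))*u = -⅕*(-3)*(119/10) = (⅗)*(119/10) = 357/50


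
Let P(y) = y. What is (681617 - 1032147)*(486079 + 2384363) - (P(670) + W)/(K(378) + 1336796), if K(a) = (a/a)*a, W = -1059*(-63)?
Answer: -1345432432435648627/1337174 ≈ -1.0062e+12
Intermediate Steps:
W = 66717
K(a) = a (K(a) = 1*a = a)
(681617 - 1032147)*(486079 + 2384363) - (P(670) + W)/(K(378) + 1336796) = (681617 - 1032147)*(486079 + 2384363) - (670 + 66717)/(378 + 1336796) = -350530*2870442 - 67387/1337174 = -1006176034260 - 67387/1337174 = -1345432432435648627/1337174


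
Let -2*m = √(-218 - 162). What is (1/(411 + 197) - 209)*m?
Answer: 127071*I*√95/608 ≈ 2037.1*I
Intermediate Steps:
m = -I*√95 (m = -√(-218 - 162)/2 = -I*√95 ≈ -9.7468*I)
(1/(411 + 197) - 209)*m = (1/(411 + 197) - 209)*(-I*√95) = (1/608 - 209)*(-I*√95) = -(-127071)*I*√95/608 = 127071*I*√95/608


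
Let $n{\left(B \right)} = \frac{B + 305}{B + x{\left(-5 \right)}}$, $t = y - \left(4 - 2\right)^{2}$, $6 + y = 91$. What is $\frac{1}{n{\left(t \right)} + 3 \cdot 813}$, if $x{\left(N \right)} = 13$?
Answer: $\frac{47}{114826} \approx 0.00040931$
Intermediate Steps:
$y = 85$ ($y = -6 + 91 = 85$)
$t = 81$ ($t = 85 - \left(4 - 2\right)^{2} = 85 - 2^{2} = 85 - 4 = 81$)
$n{\left(B \right)} = \frac{305 + B}{13 + B}$ ($n{\left(B \right)} = \frac{B + 305}{B + 13} = \frac{305 + B}{13 + B}$)
$\frac{1}{n{\left(t \right)} + 3 \cdot 813} = \frac{1}{\frac{305 + 81}{13 + 81} + 3 \cdot 813} = \frac{1}{\frac{1}{94} \cdot 386 + 2439} = \frac{1}{\frac{193}{47} + 2439} = \frac{1}{\frac{114826}{47}} = \frac{47}{114826}$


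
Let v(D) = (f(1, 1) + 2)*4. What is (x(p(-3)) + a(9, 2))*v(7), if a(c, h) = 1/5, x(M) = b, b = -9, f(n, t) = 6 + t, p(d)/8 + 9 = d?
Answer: -1584/5 ≈ -316.80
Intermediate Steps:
p(d) = -72 + 8*d
v(D) = 36 (v(D) = ((6 + 1) + 2)*4 = (7 + 2)*4 = 9*4 = 36)
x(M) = -9
a(c, h) = ⅕
(x(p(-3)) + a(9, 2))*v(7) = (-9 + ⅕)*36 = -44/5*36 = -1584/5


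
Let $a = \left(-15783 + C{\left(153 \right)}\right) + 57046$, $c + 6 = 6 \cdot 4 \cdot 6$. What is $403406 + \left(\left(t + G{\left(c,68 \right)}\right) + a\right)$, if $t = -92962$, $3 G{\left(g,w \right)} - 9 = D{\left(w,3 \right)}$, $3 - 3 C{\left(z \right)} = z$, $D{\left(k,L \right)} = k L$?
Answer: $351728$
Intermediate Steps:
$D{\left(k,L \right)} = L k$
$C{\left(z \right)} = 1 - \frac{z}{3}$
$c = 138$ ($c = -6 + 6 \cdot 4 \cdot 6 = -6 + 24 \cdot 6 = -6 + 144 = 138$)
$G{\left(g,w \right)} = 3 + w$ ($G{\left(g,w \right)} = 3 + \frac{3 w}{3} = 3 + w$)
$a = 41213$ ($a = \left(-15783 + \left(1 - 51\right)\right) + 57046 = \left(-15783 - 50\right) + 57046 = -15833 + 57046 = 41213$)
$403406 + \left(\left(t + G{\left(c,68 \right)}\right) + a\right) = 403406 + \left(\left(-92962 + \left(3 + 68\right)\right) + 41213\right) = 403406 + \left(\left(-92962 + 71\right) + 41213\right) = 403406 + \left(-92891 + 41213\right) = 403406 - 51678 = 351728$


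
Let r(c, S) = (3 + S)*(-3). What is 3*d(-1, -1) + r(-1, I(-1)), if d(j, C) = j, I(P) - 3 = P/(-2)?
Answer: -45/2 ≈ -22.500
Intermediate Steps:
I(P) = 3 - P/2 (I(P) = 3 + P/(-2) = 3 + P*(-½) = 3 - P/2)
r(c, S) = -9 - 3*S
3*d(-1, -1) + r(-1, I(-1)) = 3*(-1) + (-9 - 3*(3 - ½*(-1))) = -3 + (-9 - 3*(3 + ½)) = -3 + (-9 - 3*7/2) = -3 + (-9 - 21/2) = -3 - 39/2 = -45/2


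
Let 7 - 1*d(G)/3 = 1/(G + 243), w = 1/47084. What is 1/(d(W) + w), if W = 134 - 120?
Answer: 12100588/253971353 ≈ 0.047646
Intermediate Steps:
W = 14
w = 1/47084 ≈ 2.1239e-5
d(G) = 21 - 3/(243 + G) (d(G) = 21 - 3/(G + 243) = 21 - 3/(243 + G))
1/(d(W) + w) = 1/(3*(1700 + 7*14)/(243 + 14) + 1/47084) = 1/(3*(1700 + 98)/257 + 1/47084) = 1/(3*(1/257)*1798 + 1/47084) = 1/(5394/257 + 1/47084) = 1/(253971353/12100588) = 12100588/253971353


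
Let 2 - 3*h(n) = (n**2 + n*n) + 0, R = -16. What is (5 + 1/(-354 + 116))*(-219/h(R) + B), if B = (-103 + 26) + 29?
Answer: -9441849/40460 ≈ -233.36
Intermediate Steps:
B = -48 (B = -77 + 29 = -48)
h(n) = 2/3 - 2*n**2/3 (h(n) = 2/3 - ((n**2 + n*n) + 0)/3 = 2/3 - ((n**2 + n**2) + 0)/3 = 2/3 - (2*n**2 + 0)/3 = 2/3 - 2*n**2/3)
(5 + 1/(-354 + 116))*(-219/h(R) + B) = (5 + 1/(-354 + 116))*(-219/(2/3 - 2/3*(-16)**2) - 48) = (5 + 1/(-238))*(-219/(2/3 - 2/3*256) - 48) = (5 - 1/238)*(-219/(2/3 - 512/3) - 48) = 1189*(-219/(-170) - 48)/238 = 1189*(-219*(-1/170) - 48)/238 = 1189*(219/170 - 48)/238 = (1189/238)*(-7941/170) = -9441849/40460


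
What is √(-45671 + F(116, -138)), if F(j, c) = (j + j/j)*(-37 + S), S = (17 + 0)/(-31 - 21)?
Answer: I*√200153/2 ≈ 223.69*I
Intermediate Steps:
S = -17/52 (S = 17/(-52) = 17*(-1/52) = -17/52 ≈ -0.32692)
F(j, c) = -1941/52 - 1941*j/52 (F(j, c) = (j + j/j)*(-37 - 17/52) = (j + 1)*(-1941/52) = (1 + j)*(-1941/52) = -1941/52 - 1941*j/52)
√(-45671 + F(116, -138)) = √(-45671 + (-1941/52 - 1941/52*116)) = √(-45671 + (-1941/52 - 56289/13)) = √(-45671 - 17469/4) = √(-200153/4) = I*√200153/2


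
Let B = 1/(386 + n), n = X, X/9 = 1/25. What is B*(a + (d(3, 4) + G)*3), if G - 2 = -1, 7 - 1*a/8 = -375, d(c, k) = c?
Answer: 5900/743 ≈ 7.9408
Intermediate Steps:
X = 9/25 ≈ 0.36000
a = 3056 (a = 56 - 8*(-375) = 56 + 3000 = 3056)
G = 1 (G = 2 - 1 = 1)
n = 9/25 ≈ 0.36000
B = 25/9659 (B = 1/(386 + 9/25) = 1/(9659/25) = 25/9659 ≈ 0.0025883)
B*(a + (d(3, 4) + G)*3) = 25*(3056 + (3 + 1)*3)/9659 = 25*(3056 + 4*3)/9659 = 25*(3056 + 12)/9659 = (25/9659)*3068 = 5900/743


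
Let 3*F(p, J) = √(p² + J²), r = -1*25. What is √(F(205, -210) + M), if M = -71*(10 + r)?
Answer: √(9585 + 15*√3445)/3 ≈ 34.100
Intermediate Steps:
r = -25
F(p, J) = √(J² + p²)/3 (F(p, J) = √(p² + J²)/3 = √(J² + p²)/3)
M = 1065 (M = -71*(10 - 25) = -71*(-15) = 1065)
√(F(205, -210) + M) = √(√((-210)² + 205²)/3 + 1065) = √(√(44100 + 42025)/3 + 1065) = √(√86125/3 + 1065) = √((5*√3445)/3 + 1065) = √(5*√3445/3 + 1065) = √(1065 + 5*√3445/3)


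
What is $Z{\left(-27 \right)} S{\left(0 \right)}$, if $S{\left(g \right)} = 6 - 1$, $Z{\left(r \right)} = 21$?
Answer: $105$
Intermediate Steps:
$S{\left(g \right)} = 5$
$Z{\left(-27 \right)} S{\left(0 \right)} = 21 \cdot 5 = 105$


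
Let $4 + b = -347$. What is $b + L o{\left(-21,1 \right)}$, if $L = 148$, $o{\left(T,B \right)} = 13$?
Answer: $1573$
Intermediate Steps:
$b = -351$ ($b = -4 - 347 = -351$)
$b + L o{\left(-21,1 \right)} = -351 + 148 \cdot 13 = -351 + 1924 = 1573$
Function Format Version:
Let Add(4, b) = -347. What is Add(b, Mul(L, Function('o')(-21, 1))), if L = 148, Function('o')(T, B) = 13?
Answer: 1573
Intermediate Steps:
b = -351 (b = Add(-4, -347) = -351)
Add(b, Mul(L, Function('o')(-21, 1))) = Add(-351, Mul(148, 13)) = Add(-351, 1924) = 1573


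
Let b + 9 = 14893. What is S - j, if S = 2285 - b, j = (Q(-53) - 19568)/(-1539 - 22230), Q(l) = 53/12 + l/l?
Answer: -3593822323/285228 ≈ -12600.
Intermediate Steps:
b = 14884 (b = -9 + 14893 = 14884)
Q(l) = 65/12 (Q(l) = 53*(1/12) + 1 = 53/12 + 1 = 65/12)
j = 234751/285228 (j = (65/12 - 19568)/(-1539 - 22230) = -234751/12/(-23769) = -234751/12*(-1/23769) = 234751/285228 ≈ 0.82303)
S = -12599 (S = 2285 - 1*14884 = 2285 - 14884 = -12599)
S - j = -12599 - 1*234751/285228 = -12599 - 234751/285228 = -3593822323/285228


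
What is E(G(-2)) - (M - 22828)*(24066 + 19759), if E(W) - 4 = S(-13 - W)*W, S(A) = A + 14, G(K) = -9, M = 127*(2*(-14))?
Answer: 1156278714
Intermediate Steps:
M = -3556 (M = 127*(-28) = -3556)
S(A) = 14 + A
E(W) = 4 + W*(1 - W) (E(W) = 4 + (14 + (-13 - W))*W = 4 + (1 - W)*W = 4 + W*(1 - W))
E(G(-2)) - (M - 22828)*(24066 + 19759) = (4 - 1*(-9)*(-1 - 9)) - (-3556 - 22828)*(24066 + 19759) = (4 - 1*(-9)*(-10)) - (-26384)*43825 = (4 - 90) - 1*(-1156278800) = -86 + 1156278800 = 1156278714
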